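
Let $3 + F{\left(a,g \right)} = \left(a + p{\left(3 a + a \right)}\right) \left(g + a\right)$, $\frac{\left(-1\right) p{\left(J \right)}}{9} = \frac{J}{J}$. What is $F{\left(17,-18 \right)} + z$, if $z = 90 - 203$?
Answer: $-124$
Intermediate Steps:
$p{\left(J \right)} = -9$ ($p{\left(J \right)} = - 9 \frac{J}{J} = \left(-9\right) 1 = -9$)
$z = -113$ ($z = 90 - 203 = -113$)
$F{\left(a,g \right)} = -3 + \left(-9 + a\right) \left(a + g\right)$ ($F{\left(a,g \right)} = -3 + \left(a - 9\right) \left(g + a\right) = -3 + \left(-9 + a\right) \left(a + g\right)$)
$F{\left(17,-18 \right)} + z = \left(-3 + 17^{2} - 153 - -162 + 17 \left(-18\right)\right) - 113 = \left(-3 + 289 - 153 + 162 - 306\right) - 113 = -11 - 113 = -124$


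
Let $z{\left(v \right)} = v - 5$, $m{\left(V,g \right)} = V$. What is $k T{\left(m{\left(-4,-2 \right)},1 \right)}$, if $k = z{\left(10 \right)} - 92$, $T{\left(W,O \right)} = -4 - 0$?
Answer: $348$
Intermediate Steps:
$T{\left(W,O \right)} = -4$ ($T{\left(W,O \right)} = -4 + 0 = -4$)
$z{\left(v \right)} = -5 + v$ ($z{\left(v \right)} = v - 5 = -5 + v$)
$k = -87$ ($k = \left(-5 + 10\right) - 92 = 5 - 92 = -87$)
$k T{\left(m{\left(-4,-2 \right)},1 \right)} = \left(-87\right) \left(-4\right) = 348$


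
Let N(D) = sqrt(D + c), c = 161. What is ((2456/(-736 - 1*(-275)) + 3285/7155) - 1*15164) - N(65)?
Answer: -1111862887/73299 - sqrt(226) ≈ -15184.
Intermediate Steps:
N(D) = sqrt(161 + D) (N(D) = sqrt(D + 161) = sqrt(161 + D))
((2456/(-736 - 1*(-275)) + 3285/7155) - 1*15164) - N(65) = ((2456/(-736 - 1*(-275)) + 3285/7155) - 1*15164) - sqrt(161 + 65) = ((2456/(-736 + 275) + 3285*(1/7155)) - 15164) - sqrt(226) = ((2456/(-461) + 73/159) - 15164) - sqrt(226) = ((2456*(-1/461) + 73/159) - 15164) - sqrt(226) = ((-2456/461 + 73/159) - 15164) - sqrt(226) = (-356851/73299 - 15164) - sqrt(226) = -1111862887/73299 - sqrt(226)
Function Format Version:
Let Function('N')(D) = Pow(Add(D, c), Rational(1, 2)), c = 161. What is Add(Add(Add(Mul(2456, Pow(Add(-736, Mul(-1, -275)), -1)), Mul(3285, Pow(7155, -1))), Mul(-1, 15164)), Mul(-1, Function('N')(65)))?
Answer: Add(Rational(-1111862887, 73299), Mul(-1, Pow(226, Rational(1, 2)))) ≈ -15184.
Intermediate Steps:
Function('N')(D) = Pow(Add(161, D), Rational(1, 2)) (Function('N')(D) = Pow(Add(D, 161), Rational(1, 2)) = Pow(Add(161, D), Rational(1, 2)))
Add(Add(Add(Mul(2456, Pow(Add(-736, Mul(-1, -275)), -1)), Mul(3285, Pow(7155, -1))), Mul(-1, 15164)), Mul(-1, Function('N')(65))) = Add(Add(Add(Mul(2456, Pow(Add(-736, Mul(-1, -275)), -1)), Mul(3285, Pow(7155, -1))), Mul(-1, 15164)), Mul(-1, Pow(Add(161, 65), Rational(1, 2)))) = Add(Add(Add(Mul(2456, Pow(Add(-736, 275), -1)), Mul(3285, Rational(1, 7155))), -15164), Mul(-1, Pow(226, Rational(1, 2)))) = Add(Add(Add(Mul(2456, Pow(-461, -1)), Rational(73, 159)), -15164), Mul(-1, Pow(226, Rational(1, 2)))) = Add(Add(Add(Mul(2456, Rational(-1, 461)), Rational(73, 159)), -15164), Mul(-1, Pow(226, Rational(1, 2)))) = Add(Add(Add(Rational(-2456, 461), Rational(73, 159)), -15164), Mul(-1, Pow(226, Rational(1, 2)))) = Add(Add(Rational(-356851, 73299), -15164), Mul(-1, Pow(226, Rational(1, 2)))) = Add(Rational(-1111862887, 73299), Mul(-1, Pow(226, Rational(1, 2))))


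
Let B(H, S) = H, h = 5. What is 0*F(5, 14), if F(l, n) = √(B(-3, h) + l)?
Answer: 0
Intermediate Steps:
F(l, n) = √(-3 + l)
0*F(5, 14) = 0*√(-3 + 5) = 0*√2 = 0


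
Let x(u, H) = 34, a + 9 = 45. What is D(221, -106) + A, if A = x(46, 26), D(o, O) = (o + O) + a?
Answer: 185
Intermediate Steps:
a = 36 (a = -9 + 45 = 36)
D(o, O) = 36 + O + o (D(o, O) = (o + O) + 36 = (O + o) + 36 = 36 + O + o)
A = 34
D(221, -106) + A = (36 - 106 + 221) + 34 = 151 + 34 = 185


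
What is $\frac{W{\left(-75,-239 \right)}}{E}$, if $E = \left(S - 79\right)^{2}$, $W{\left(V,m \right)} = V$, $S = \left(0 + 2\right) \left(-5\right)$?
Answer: $- \frac{75}{7921} \approx -0.0094685$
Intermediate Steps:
$S = -10$ ($S = 2 \left(-5\right) = -10$)
$E = 7921$ ($E = \left(-10 - 79\right)^{2} = \left(-89\right)^{2} = 7921$)
$\frac{W{\left(-75,-239 \right)}}{E} = - \frac{75}{7921}$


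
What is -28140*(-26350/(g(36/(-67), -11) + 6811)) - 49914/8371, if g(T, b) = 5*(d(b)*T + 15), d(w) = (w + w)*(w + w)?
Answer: 18902300734446/142399081 ≈ 1.3274e+5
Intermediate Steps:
d(w) = 4*w² (d(w) = (2*w)*(2*w) = 4*w²)
g(T, b) = 75 + 20*T*b² (g(T, b) = 5*((4*b²)*T + 15) = 5*(4*T*b² + 15) = 5*(15 + 4*T*b²) = 75 + 20*T*b²)
-28140*(-26350/(g(36/(-67), -11) + 6811)) - 49914/8371 = -28140*(-26350/((75 + 20*(36/(-67))*(-11)²) + 6811)) - 49914/8371 = -28140*(-26350/((75 + 20*(36*(-1/67))*121) + 6811)) - 49914*1/8371 = -28140*(-26350/((75 + 20*(-36/67)*121) + 6811)) - 49914/8371 = -28140*(-26350/((75 - 87120/67) + 6811)) - 49914/8371 = -28140*(-26350/(-82095/67 + 6811)) - 49914/8371 = -28140/((374242/67)*(-1/26350)) - 49914/8371 = -28140/(-187121/882725) - 49914/8371 = -28140*(-882725/187121) - 49914/8371 = 24839881500/187121 - 49914/8371 = 18902300734446/142399081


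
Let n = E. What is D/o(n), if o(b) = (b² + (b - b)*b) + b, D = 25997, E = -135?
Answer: 25997/18090 ≈ 1.4371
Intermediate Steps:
n = -135
o(b) = b + b² (o(b) = (b² + 0*b) + b = (b² + 0) + b = b² + b = b + b²)
D/o(n) = 25997/((-135*(1 - 135))) = 25997/((-135*(-134))) = 25997/18090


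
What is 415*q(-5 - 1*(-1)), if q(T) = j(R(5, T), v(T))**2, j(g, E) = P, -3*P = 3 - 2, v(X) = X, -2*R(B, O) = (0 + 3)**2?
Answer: 415/9 ≈ 46.111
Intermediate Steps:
R(B, O) = -9/2 (R(B, O) = -(0 + 3)**2/2 = -1/2*3**2 = -1/2*9 = -9/2)
P = -1/3 (P = -(3 - 2)/3 = -1/3*1 = -1/3 ≈ -0.33333)
j(g, E) = -1/3
q(T) = 1/9 (q(T) = (-1/3)**2 = 1/9)
415*q(-5 - 1*(-1)) = 415*(1/9) = 415/9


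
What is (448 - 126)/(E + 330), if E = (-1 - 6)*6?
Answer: 161/144 ≈ 1.1181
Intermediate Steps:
E = -42 (E = -7*6 = -42)
(448 - 126)/(E + 330) = (448 - 126)/(-42 + 330) = 322/288 = 322*(1/288) = 161/144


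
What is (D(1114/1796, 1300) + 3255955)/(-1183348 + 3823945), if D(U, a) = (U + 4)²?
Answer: 2625632350021/2129387983188 ≈ 1.2330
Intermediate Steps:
D(U, a) = (4 + U)²
(D(1114/1796, 1300) + 3255955)/(-1183348 + 3823945) = ((4 + 1114/1796)² + 3255955)/(-1183348 + 3823945) = ((4 + 1114*(1/1796))² + 3255955)/2640597 = ((4 + 557/898)² + 3255955)*(1/2640597) = ((4149/898)² + 3255955)*(1/2640597) = (17214201/806404 + 3255955)*(1/2640597) = (2625632350021/806404)*(1/2640597) = 2625632350021/2129387983188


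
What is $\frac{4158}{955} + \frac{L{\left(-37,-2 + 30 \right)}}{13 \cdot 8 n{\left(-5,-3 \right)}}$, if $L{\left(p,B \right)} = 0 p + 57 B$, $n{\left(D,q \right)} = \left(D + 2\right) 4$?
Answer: $\frac{305417}{99320} \approx 3.0751$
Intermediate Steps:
$n{\left(D,q \right)} = 8 + 4 D$ ($n{\left(D,q \right)} = \left(2 + D\right) 4 = 8 + 4 D$)
$L{\left(p,B \right)} = 57 B$ ($L{\left(p,B \right)} = 0 + 57 B = 57 B$)
$\frac{4158}{955} + \frac{L{\left(-37,-2 + 30 \right)}}{13 \cdot 8 n{\left(-5,-3 \right)}} = \frac{4158}{955} + \frac{57 \left(-2 + 30\right)}{13 \cdot 8 \left(8 + 4 \left(-5\right)\right)} = 4158 \cdot \frac{1}{955} + \frac{57 \cdot 28}{104 \left(8 - 20\right)} = \frac{4158}{955} + \frac{1596}{104 \left(-12\right)} = \frac{4158}{955} + \frac{1596}{-1248} = \frac{4158}{955} + 1596 \left(- \frac{1}{1248}\right) = \frac{4158}{955} - \frac{133}{104} = \frac{305417}{99320}$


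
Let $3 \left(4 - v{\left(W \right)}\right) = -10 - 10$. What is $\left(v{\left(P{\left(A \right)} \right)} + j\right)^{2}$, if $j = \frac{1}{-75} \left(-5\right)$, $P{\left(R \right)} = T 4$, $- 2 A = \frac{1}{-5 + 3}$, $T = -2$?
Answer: $\frac{25921}{225} \approx 115.2$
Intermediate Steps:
$A = \frac{1}{4}$ ($A = - \frac{1}{2 \left(-5 + 3\right)} = - \frac{1}{2 \left(-2\right)} = \left(- \frac{1}{2}\right) \left(- \frac{1}{2}\right) = \frac{1}{4} \approx 0.25$)
$P{\left(R \right)} = -8$ ($P{\left(R \right)} = \left(-2\right) 4 = -8$)
$j = \frac{1}{15}$ ($j = \left(- \frac{1}{75}\right) \left(-5\right) = \frac{1}{15} \approx 0.066667$)
$v{\left(W \right)} = \frac{32}{3}$ ($v{\left(W \right)} = 4 - \frac{-10 - 10}{3} = 4 - - \frac{20}{3} = 4 + \frac{20}{3} = \frac{32}{3}$)
$\left(v{\left(P{\left(A \right)} \right)} + j\right)^{2} = \left(\frac{32}{3} + \frac{1}{15}\right)^{2} = \left(\frac{161}{15}\right)^{2} = \frac{25921}{225}$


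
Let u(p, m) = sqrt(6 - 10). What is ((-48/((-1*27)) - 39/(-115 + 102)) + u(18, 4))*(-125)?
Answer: -5375/9 - 250*I ≈ -597.22 - 250.0*I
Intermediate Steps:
u(p, m) = 2*I (u(p, m) = sqrt(-4) = 2*I)
((-48/((-1*27)) - 39/(-115 + 102)) + u(18, 4))*(-125) = ((-48/((-1*27)) - 39/(-115 + 102)) + 2*I)*(-125) = ((-48/(-27) - 39/(-13)) + 2*I)*(-125) = ((-48*(-1/27) - 39*(-1/13)) + 2*I)*(-125) = ((16/9 + 3) + 2*I)*(-125) = (43/9 + 2*I)*(-125) = -5375/9 - 250*I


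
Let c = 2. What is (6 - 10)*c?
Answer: -8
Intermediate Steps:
(6 - 10)*c = (6 - 10)*2 = -4*2 = -8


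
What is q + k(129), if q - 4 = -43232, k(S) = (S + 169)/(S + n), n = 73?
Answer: -4365879/101 ≈ -43227.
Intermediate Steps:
k(S) = (169 + S)/(73 + S) (k(S) = (S + 169)/(S + 73) = (169 + S)/(73 + S))
q = -43228 (q = 4 - 43232 = -43228)
q + k(129) = -43228 + (169 + 129)/(73 + 129) = -43228 + 298/202 = -43228 + (1/202)*298 = -43228 + 149/101 = -4365879/101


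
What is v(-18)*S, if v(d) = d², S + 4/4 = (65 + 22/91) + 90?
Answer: 4547664/91 ≈ 49974.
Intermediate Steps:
S = 14036/91 (S = -1 + ((65 + 22/91) + 90) = -1 + (5937/91 + 90) = -1 + 14127/91 = 14036/91 ≈ 154.24)
v(-18)*S = (-18)²*(14036/91) = 324*(14036/91) = 4547664/91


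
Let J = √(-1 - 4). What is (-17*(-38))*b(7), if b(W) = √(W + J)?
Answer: 646*√(7 + I*√5) ≈ 1730.3 + 269.65*I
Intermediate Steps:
J = I*√5 (J = √(-5) = I*√5 ≈ 2.2361*I)
b(W) = √(W + I*√5)
(-17*(-38))*b(7) = (-17*(-38))*√(7 + I*√5) = 646*√(7 + I*√5)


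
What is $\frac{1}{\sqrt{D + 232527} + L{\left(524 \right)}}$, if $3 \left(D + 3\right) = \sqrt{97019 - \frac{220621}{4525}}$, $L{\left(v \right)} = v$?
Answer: $\frac{1}{524 + \sqrt{232524 + \frac{\sqrt{79421054074}}{2715}}} \approx 0.00099372$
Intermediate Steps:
$D = -3 + \frac{\sqrt{79421054074}}{2715}$ ($D = -3 + \frac{\sqrt{97019 - \frac{220621}{4525}}}{3} = -3 + \frac{\sqrt{\frac{438790354}{4525}}}{3} = -3 + \frac{\frac{1}{905} \sqrt{79421054074}}{3} = -3 + \frac{\sqrt{79421054074}}{2715} \approx 100.8$)
$\frac{1}{\sqrt{D + 232527} + L{\left(524 \right)}} = \frac{1}{\sqrt{\left(-3 + \frac{\sqrt{79421054074}}{2715}\right) + 232527} + 524} = \frac{1}{\sqrt{232524 + \frac{\sqrt{79421054074}}{2715}} + 524} = \frac{1}{524 + \sqrt{232524 + \frac{\sqrt{79421054074}}{2715}}}$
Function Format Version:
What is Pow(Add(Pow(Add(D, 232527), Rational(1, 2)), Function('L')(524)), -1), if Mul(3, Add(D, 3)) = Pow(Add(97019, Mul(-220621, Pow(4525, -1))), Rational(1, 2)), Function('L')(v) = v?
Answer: Pow(Add(524, Pow(Add(232524, Mul(Rational(1, 2715), Pow(79421054074, Rational(1, 2)))), Rational(1, 2))), -1) ≈ 0.00099372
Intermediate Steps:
D = Add(-3, Mul(Rational(1, 2715), Pow(79421054074, Rational(1, 2)))) (D = Add(-3, Mul(Rational(1, 3), Pow(Add(97019, Mul(-220621, Pow(4525, -1))), Rational(1, 2)))) = Add(-3, Mul(Rational(1, 3), Pow(Add(97019, Mul(-220621, Rational(1, 4525))), Rational(1, 2)))) = Add(-3, Mul(Rational(1, 3), Pow(Add(97019, Rational(-220621, 4525)), Rational(1, 2)))) = Add(-3, Mul(Rational(1, 3), Pow(Rational(438790354, 4525), Rational(1, 2)))) = Add(-3, Mul(Rational(1, 3), Mul(Rational(1, 905), Pow(79421054074, Rational(1, 2))))) = Add(-3, Mul(Rational(1, 2715), Pow(79421054074, Rational(1, 2)))) ≈ 100.80)
Pow(Add(Pow(Add(D, 232527), Rational(1, 2)), Function('L')(524)), -1) = Pow(Add(Pow(Add(Add(-3, Mul(Rational(1, 2715), Pow(79421054074, Rational(1, 2)))), 232527), Rational(1, 2)), 524), -1) = Pow(Add(Pow(Add(232524, Mul(Rational(1, 2715), Pow(79421054074, Rational(1, 2)))), Rational(1, 2)), 524), -1) = Pow(Add(524, Pow(Add(232524, Mul(Rational(1, 2715), Pow(79421054074, Rational(1, 2)))), Rational(1, 2))), -1)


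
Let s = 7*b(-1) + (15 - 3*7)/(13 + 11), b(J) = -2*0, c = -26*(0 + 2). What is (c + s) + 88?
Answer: 143/4 ≈ 35.750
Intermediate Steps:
c = -52 (c = -26*2 = -52)
b(J) = 0
s = -1/4 (s = 7*0 + (15 - 3*7)/(13 + 11) = 0 + (15 - 21)/24 = 0 - 6*1/24 = 0 - 1/4 = -1/4 ≈ -0.25000)
(c + s) + 88 = (-52 - 1/4) + 88 = -209/4 + 88 = 143/4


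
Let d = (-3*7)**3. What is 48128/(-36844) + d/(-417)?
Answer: 26761909/1280329 ≈ 20.902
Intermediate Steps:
d = -9261 (d = (-21)**3 = -9261)
48128/(-36844) + d/(-417) = 48128/(-36844) - 9261/(-417) = 48128*(-1/36844) - 9261*(-1/417) = -12032/9211 + 3087/139 = 26761909/1280329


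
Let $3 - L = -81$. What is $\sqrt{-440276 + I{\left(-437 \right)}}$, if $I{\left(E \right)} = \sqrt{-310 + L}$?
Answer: $\sqrt{-440276 + i \sqrt{226}} \approx 0.01 + 663.53 i$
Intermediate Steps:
$L = 84$ ($L = 3 - -81 = 3 + 81 = 84$)
$I{\left(E \right)} = i \sqrt{226}$ ($I{\left(E \right)} = \sqrt{-310 + 84} = \sqrt{-226} = i \sqrt{226}$)
$\sqrt{-440276 + I{\left(-437 \right)}} = \sqrt{-440276 + i \sqrt{226}}$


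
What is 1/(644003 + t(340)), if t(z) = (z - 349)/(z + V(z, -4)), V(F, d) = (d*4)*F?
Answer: 1700/1094805103 ≈ 1.5528e-6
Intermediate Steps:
V(F, d) = 4*F*d (V(F, d) = (4*d)*F = 4*F*d)
t(z) = -(-349 + z)/(15*z) (t(z) = (z - 349)/(z + 4*z*(-4)) = (-349 + z)/(z - 16*z) = (-349 + z)/((-15*z)) = (-349 + z)*(-1/(15*z)) = -(-349 + z)/(15*z))
1/(644003 + t(340)) = 1/(644003 + (1/15)*(349 - 1*340)/340) = 1/(644003 + (1/15)*(1/340)*(349 - 340)) = 1/(644003 + (1/15)*(1/340)*9) = 1/(644003 + 3/1700) = 1/(1094805103/1700) = 1700/1094805103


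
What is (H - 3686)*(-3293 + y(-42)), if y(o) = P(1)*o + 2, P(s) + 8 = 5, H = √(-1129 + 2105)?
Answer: 11666190 - 12660*√61 ≈ 1.1567e+7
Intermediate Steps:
H = 4*√61 (H = √976 = 4*√61 ≈ 31.241)
P(s) = -3 (P(s) = -8 + 5 = -3)
y(o) = 2 - 3*o (y(o) = -3*o + 2 = 2 - 3*o)
(H - 3686)*(-3293 + y(-42)) = (4*√61 - 3686)*(-3293 + (2 - 3*(-42))) = (-3686 + 4*√61)*(-3293 + (2 + 126)) = (-3686 + 4*√61)*(-3293 + 128) = (-3686 + 4*√61)*(-3165) = 11666190 - 12660*√61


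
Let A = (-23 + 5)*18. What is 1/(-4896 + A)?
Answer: -1/5220 ≈ -0.00019157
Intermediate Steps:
A = -324 (A = -18*18 = -324)
1/(-4896 + A) = 1/(-4896 - 324) = 1/(-5220) = -1/5220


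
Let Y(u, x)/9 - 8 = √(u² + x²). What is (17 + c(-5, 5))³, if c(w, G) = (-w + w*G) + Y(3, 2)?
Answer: 546480 + 138024*√13 ≈ 1.0441e+6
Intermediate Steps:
Y(u, x) = 72 + 9*√(u² + x²)
c(w, G) = 72 - w + 9*√13 + G*w (c(w, G) = (-w + w*G) + (72 + 9*√(3² + 2²)) = (-w + G*w) + (72 + 9*√(9 + 4)) = (-w + G*w) + (72 + 9*√13) = 72 - w + 9*√13 + G*w)
(17 + c(-5, 5))³ = (17 + (72 - 1*(-5) + 9*√13 + 5*(-5)))³ = (17 + (72 + 5 + 9*√13 - 25))³ = (17 + (52 + 9*√13))³ = (69 + 9*√13)³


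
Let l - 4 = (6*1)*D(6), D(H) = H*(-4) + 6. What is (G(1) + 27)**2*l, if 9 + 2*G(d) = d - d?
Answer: -52650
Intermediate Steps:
G(d) = -9/2 (G(d) = -9/2 + (d - d)/2 = -9/2 + (1/2)*0 = -9/2 + 0 = -9/2)
D(H) = 6 - 4*H (D(H) = -4*H + 6 = 6 - 4*H)
l = -104 (l = 4 + (6*1)*(6 - 4*6) = 4 + 6*(6 - 24) = 4 + 6*(-18) = 4 - 108 = -104)
(G(1) + 27)**2*l = (-9/2 + 27)**2*(-104) = (45/2)**2*(-104) = (2025/4)*(-104) = -52650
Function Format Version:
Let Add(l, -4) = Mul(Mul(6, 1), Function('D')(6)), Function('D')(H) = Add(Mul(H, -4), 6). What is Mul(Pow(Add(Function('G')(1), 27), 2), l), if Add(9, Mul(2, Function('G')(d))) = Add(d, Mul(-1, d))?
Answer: -52650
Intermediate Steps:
Function('G')(d) = Rational(-9, 2) (Function('G')(d) = Add(Rational(-9, 2), Mul(Rational(1, 2), Add(d, Mul(-1, d)))) = Add(Rational(-9, 2), Mul(Rational(1, 2), 0)) = Add(Rational(-9, 2), 0) = Rational(-9, 2))
Function('D')(H) = Add(6, Mul(-4, H)) (Function('D')(H) = Add(Mul(-4, H), 6) = Add(6, Mul(-4, H)))
l = -104 (l = Add(4, Mul(Mul(6, 1), Add(6, Mul(-4, 6)))) = Add(4, Mul(6, Add(6, -24))) = Add(4, Mul(6, -18)) = Add(4, -108) = -104)
Mul(Pow(Add(Function('G')(1), 27), 2), l) = Mul(Pow(Add(Rational(-9, 2), 27), 2), -104) = Mul(Pow(Rational(45, 2), 2), -104) = Mul(Rational(2025, 4), -104) = -52650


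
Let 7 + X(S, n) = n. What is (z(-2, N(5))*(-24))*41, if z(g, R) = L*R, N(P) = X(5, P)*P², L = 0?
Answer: 0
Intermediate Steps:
X(S, n) = -7 + n
N(P) = P²*(-7 + P) (N(P) = (-7 + P)*P² = P²*(-7 + P))
z(g, R) = 0 (z(g, R) = 0*R = 0)
(z(-2, N(5))*(-24))*41 = (0*(-24))*41 = 0*41 = 0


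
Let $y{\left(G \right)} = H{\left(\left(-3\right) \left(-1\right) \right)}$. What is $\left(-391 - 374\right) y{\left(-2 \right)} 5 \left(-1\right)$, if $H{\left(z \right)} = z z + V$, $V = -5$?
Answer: $15300$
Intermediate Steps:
$H{\left(z \right)} = -5 + z^{2}$ ($H{\left(z \right)} = z z - 5 = z^{2} - 5 = -5 + z^{2}$)
$y{\left(G \right)} = 4$ ($y{\left(G \right)} = -5 + \left(\left(-3\right) \left(-1\right)\right)^{2} = -5 + 3^{2} = -5 + 9 = 4$)
$\left(-391 - 374\right) y{\left(-2 \right)} 5 \left(-1\right) = \left(-391 - 374\right) 4 \cdot 5 \left(-1\right) = - 765 \cdot 20 \left(-1\right) = \left(-765\right) \left(-20\right) = 15300$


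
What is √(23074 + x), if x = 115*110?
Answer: 2*√8931 ≈ 189.01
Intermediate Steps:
x = 12650
√(23074 + x) = √(23074 + 12650) = √35724 = 2*√8931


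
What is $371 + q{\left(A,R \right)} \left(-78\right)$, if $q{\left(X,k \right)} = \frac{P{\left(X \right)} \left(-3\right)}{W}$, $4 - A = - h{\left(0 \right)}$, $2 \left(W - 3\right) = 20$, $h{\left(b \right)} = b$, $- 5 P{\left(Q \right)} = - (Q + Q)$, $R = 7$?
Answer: $\frac{1999}{5} \approx 399.8$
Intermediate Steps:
$P{\left(Q \right)} = \frac{2 Q}{5}$ ($P{\left(Q \right)} = - \frac{\left(-1\right) \left(Q + Q\right)}{5} = - \frac{\left(-1\right) 2 Q}{5} = - \frac{\left(-2\right) Q}{5} = \frac{2 Q}{5}$)
$W = 13$ ($W = 3 + \frac{1}{2} \cdot 20 = 3 + 10 = 13$)
$A = 4$ ($A = 4 - \left(-1\right) 0 = 4 - 0 = 4 + 0 = 4$)
$q{\left(X,k \right)} = - \frac{6 X}{65}$ ($q{\left(X,k \right)} = \frac{\frac{2 X}{5} \left(-3\right)}{13} = - \frac{6 X}{5} \cdot \frac{1}{13} = - \frac{6 X}{65}$)
$371 + q{\left(A,R \right)} \left(-78\right) = 371 + \left(- \frac{6}{65}\right) 4 \left(-78\right) = 371 - - \frac{144}{5} = 371 + \frac{144}{5} = \frac{1999}{5}$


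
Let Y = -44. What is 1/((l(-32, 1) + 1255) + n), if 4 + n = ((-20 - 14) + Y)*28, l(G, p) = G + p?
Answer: -1/964 ≈ -0.0010373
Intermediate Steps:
n = -2188 (n = -4 + ((-20 - 14) - 44)*28 = -4 + (-34 - 44)*28 = -4 - 78*28 = -4 - 2184 = -2188)
1/((l(-32, 1) + 1255) + n) = 1/(((-32 + 1) + 1255) - 2188) = 1/((-31 + 1255) - 2188) = 1/(1224 - 2188) = 1/(-964) = -1/964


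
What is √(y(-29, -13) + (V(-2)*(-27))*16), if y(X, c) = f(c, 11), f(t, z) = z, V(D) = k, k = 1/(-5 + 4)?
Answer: √443 ≈ 21.048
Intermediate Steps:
k = -1 (k = 1/(-1) = -1)
V(D) = -1
y(X, c) = 11
√(y(-29, -13) + (V(-2)*(-27))*16) = √(11 - 1*(-27)*16) = √(11 + 27*16) = √(11 + 432) = √443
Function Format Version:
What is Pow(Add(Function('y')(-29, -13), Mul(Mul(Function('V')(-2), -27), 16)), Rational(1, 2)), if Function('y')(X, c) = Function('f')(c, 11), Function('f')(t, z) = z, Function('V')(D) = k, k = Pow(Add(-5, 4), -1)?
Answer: Pow(443, Rational(1, 2)) ≈ 21.048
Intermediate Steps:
k = -1 (k = Pow(-1, -1) = -1)
Function('V')(D) = -1
Function('y')(X, c) = 11
Pow(Add(Function('y')(-29, -13), Mul(Mul(Function('V')(-2), -27), 16)), Rational(1, 2)) = Pow(Add(11, Mul(Mul(-1, -27), 16)), Rational(1, 2)) = Pow(Add(11, Mul(27, 16)), Rational(1, 2)) = Pow(Add(11, 432), Rational(1, 2)) = Pow(443, Rational(1, 2))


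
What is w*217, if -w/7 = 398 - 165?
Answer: -353927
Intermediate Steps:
w = -1631 (w = -7*(398 - 165) = -7*233 = -1631)
w*217 = -1631*217 = -353927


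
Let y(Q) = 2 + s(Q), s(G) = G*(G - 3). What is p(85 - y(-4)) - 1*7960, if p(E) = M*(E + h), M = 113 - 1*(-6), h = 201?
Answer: 22504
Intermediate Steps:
s(G) = G*(-3 + G)
y(Q) = 2 + Q*(-3 + Q)
M = 119 (M = 113 + 6 = 119)
p(E) = 23919 + 119*E (p(E) = 119*(E + 201) = 119*(201 + E) = 23919 + 119*E)
p(85 - y(-4)) - 1*7960 = (23919 + 119*(85 - (2 - 4*(-3 - 4)))) - 1*7960 = (23919 + 119*(85 - (2 - 4*(-7)))) - 7960 = (23919 + 119*(85 - (2 + 28))) - 7960 = (23919 + 119*(85 - 1*30)) - 7960 = (23919 + 119*(85 - 30)) - 7960 = (23919 + 119*55) - 7960 = (23919 + 6545) - 7960 = 30464 - 7960 = 22504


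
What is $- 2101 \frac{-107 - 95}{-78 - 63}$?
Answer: $- \frac{424402}{141} \approx -3009.9$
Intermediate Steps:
$- 2101 \frac{-107 - 95}{-78 - 63} = - 2101 \left(- \frac{202}{-141}\right) = - 2101 \left(\left(-202\right) \left(- \frac{1}{141}\right)\right) = \left(-2101\right) \frac{202}{141} = - \frac{424402}{141}$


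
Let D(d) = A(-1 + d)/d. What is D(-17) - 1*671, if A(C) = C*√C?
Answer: -671 + 54*I*√2/17 ≈ -671.0 + 4.4922*I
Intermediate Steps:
A(C) = C^(3/2)
D(d) = (-1 + d)^(3/2)/d
D(-17) - 1*671 = (-1 - 17)^(3/2)/(-17) - 1*671 = -(-54)*I*√2/17 - 671 = 54*I*√2/17 - 671 = -671 + 54*I*√2/17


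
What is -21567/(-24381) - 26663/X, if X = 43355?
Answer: 1043834/3871935 ≈ 0.26959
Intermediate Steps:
-21567/(-24381) - 26663/X = -21567/(-24381) - 26663/43355 = -21567*(-1/24381) - 26663*1/43355 = 1027/1161 - 2051/3335 = 1043834/3871935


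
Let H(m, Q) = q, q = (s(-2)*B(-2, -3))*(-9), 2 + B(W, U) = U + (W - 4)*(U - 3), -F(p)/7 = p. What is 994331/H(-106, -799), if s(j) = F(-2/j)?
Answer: 994331/1953 ≈ 509.13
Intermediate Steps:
F(p) = -7*p
s(j) = 14/j (s(j) = -(-14)/j = 14/j)
B(W, U) = -2 + U + (-4 + W)*(-3 + U) (B(W, U) = -2 + (U + (W - 4)*(U - 3)) = -2 + (U + (-4 + W)*(-3 + U)) = -2 + U + (-4 + W)*(-3 + U))
q = 1953 (q = ((14/(-2))*(10 - 3*(-3) - 3*(-2) - 3*(-2)))*(-9) = ((14*(-½))*(10 + 9 + 6 + 6))*(-9) = -7*31*(-9) = -217*(-9) = 1953)
H(m, Q) = 1953
994331/H(-106, -799) = 994331/1953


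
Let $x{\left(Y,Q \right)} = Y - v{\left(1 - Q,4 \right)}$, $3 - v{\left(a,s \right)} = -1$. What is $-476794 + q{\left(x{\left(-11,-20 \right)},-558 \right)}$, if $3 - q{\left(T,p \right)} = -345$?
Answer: $-476446$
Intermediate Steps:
$v{\left(a,s \right)} = 4$ ($v{\left(a,s \right)} = 3 - -1 = 3 + 1 = 4$)
$x{\left(Y,Q \right)} = -4 + Y$ ($x{\left(Y,Q \right)} = Y - 4 = -4 + Y$)
$q{\left(T,p \right)} = 348$ ($q{\left(T,p \right)} = 3 - -345 = 3 + 345 = 348$)
$-476794 + q{\left(x{\left(-11,-20 \right)},-558 \right)} = -476794 + 348 = -476446$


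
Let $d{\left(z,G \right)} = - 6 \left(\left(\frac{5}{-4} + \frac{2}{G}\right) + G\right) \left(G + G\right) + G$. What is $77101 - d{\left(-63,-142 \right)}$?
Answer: $321365$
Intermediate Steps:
$d{\left(z,G \right)} = G - 12 G \left(- \frac{5}{4} + G + \frac{2}{G}\right)$ ($d{\left(z,G \right)} = - 6 \left(\left(5 \left(- \frac{1}{4}\right) + \frac{2}{G}\right) + G\right) 2 G + G = - 6 \left(\left(- \frac{5}{4} + \frac{2}{G}\right) + G\right) 2 G + G = - 6 \left(- \frac{5}{4} + G + \frac{2}{G}\right) 2 G + G = - 6 \cdot 2 G \left(- \frac{5}{4} + G + \frac{2}{G}\right) + G = - 12 G \left(- \frac{5}{4} + G + \frac{2}{G}\right) + G = G - 12 G \left(- \frac{5}{4} + G + \frac{2}{G}\right)$)
$77101 - d{\left(-63,-142 \right)} = 77101 - \left(-24 - 12 \left(-142\right)^{2} + 16 \left(-142\right)\right) = 77101 - \left(-24 - 241968 - 2272\right) = 77101 - -244264 = 77101 + 244264 = 321365$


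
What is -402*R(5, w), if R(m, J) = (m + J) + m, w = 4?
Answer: -5628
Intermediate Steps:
R(m, J) = J + 2*m (R(m, J) = (J + m) + m = J + 2*m)
-402*R(5, w) = -402*(4 + 2*5) = -402*(4 + 10) = -402*14 = -5628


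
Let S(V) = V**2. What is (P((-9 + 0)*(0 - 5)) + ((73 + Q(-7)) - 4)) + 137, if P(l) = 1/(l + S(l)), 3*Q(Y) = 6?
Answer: 430561/2070 ≈ 208.00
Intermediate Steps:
Q(Y) = 2 (Q(Y) = (1/3)*6 = 2)
P(l) = 1/(l + l**2)
(P((-9 + 0)*(0 - 5)) + ((73 + Q(-7)) - 4)) + 137 = (1/((((-9 + 0)*(0 - 5)))*(1 + (-9 + 0)*(0 - 5))) + ((73 + 2) - 4)) + 137 = (1/(((-9*(-5)))*(1 - 9*(-5))) + (75 - 4)) + 137 = (1/(45*(1 + 45)) + 71) + 137 = ((1/45)/46 + 71) + 137 = ((1/45)*(1/46) + 71) + 137 = (1/2070 + 71) + 137 = 146971/2070 + 137 = 430561/2070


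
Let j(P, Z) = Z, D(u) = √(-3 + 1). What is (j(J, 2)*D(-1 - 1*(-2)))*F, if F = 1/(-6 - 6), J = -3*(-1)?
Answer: -I*√2/6 ≈ -0.2357*I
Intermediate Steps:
D(u) = I*√2 (D(u) = √(-2) = I*√2)
J = 3
F = -1/12 (F = 1/(-12) = -1/12 ≈ -0.083333)
(j(J, 2)*D(-1 - 1*(-2)))*F = (2*(I*√2))*(-1/12) = (2*I*√2)*(-1/12) = -I*√2/6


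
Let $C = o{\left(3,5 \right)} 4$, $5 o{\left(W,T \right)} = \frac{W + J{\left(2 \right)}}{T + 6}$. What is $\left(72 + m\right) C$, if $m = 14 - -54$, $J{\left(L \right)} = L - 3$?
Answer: $\frac{224}{11} \approx 20.364$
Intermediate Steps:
$J{\left(L \right)} = -3 + L$
$o{\left(W,T \right)} = \frac{-1 + W}{5 \left(6 + T\right)}$ ($o{\left(W,T \right)} = \frac{\left(W + \left(-3 + 2\right)\right) \frac{1}{T + 6}}{5} = \frac{\left(W - 1\right) \frac{1}{6 + T}}{5} = \frac{\left(-1 + W\right) \frac{1}{6 + T}}{5} = \frac{\frac{1}{6 + T} \left(-1 + W\right)}{5} = \frac{-1 + W}{5 \left(6 + T\right)}$)
$m = 68$ ($m = 14 + 54 = 68$)
$C = \frac{8}{55}$ ($C = \frac{-1 + 3}{5 \left(6 + 5\right)} 4 = \frac{1}{5} \cdot \frac{1}{11} \cdot 2 \cdot 4 = \frac{2}{55} \cdot 4 = \frac{8}{55} \approx 0.14545$)
$\left(72 + m\right) C = \left(72 + 68\right) \frac{8}{55} = 140 \cdot \frac{8}{55} = \frac{224}{11}$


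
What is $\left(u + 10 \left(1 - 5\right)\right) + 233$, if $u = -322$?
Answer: $-129$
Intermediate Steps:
$\left(u + 10 \left(1 - 5\right)\right) + 233 = \left(-322 + 10 \left(1 - 5\right)\right) + 233 = \left(-322 + 10 \left(-4\right)\right) + 233 = \left(-322 - 40\right) + 233 = -362 + 233 = -129$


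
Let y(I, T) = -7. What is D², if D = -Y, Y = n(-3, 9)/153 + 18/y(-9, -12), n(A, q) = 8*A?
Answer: 948676/127449 ≈ 7.4436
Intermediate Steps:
Y = -974/357 (Y = (8*(-3))/153 + 18/(-7) = -24*1/153 + 18*(-⅐) = -8/51 - 18/7 = -974/357 ≈ -2.7283)
D = 974/357 (D = -1*(-974/357) = 974/357 ≈ 2.7283)
D² = (974/357)² = 948676/127449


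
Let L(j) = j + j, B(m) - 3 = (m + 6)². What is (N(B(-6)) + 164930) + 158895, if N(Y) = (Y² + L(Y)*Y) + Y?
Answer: 323855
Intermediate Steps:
B(m) = 3 + (6 + m)² (B(m) = 3 + (m + 6)² = 3 + (6 + m)²)
L(j) = 2*j
N(Y) = Y + 3*Y² (N(Y) = (Y² + (2*Y)*Y) + Y = (Y² + 2*Y²) + Y = 3*Y² + Y = Y + 3*Y²)
(N(B(-6)) + 164930) + 158895 = ((3 + (6 - 6)²)*(1 + 3*(3 + (6 - 6)²)) + 164930) + 158895 = ((3 + 0²)*(1 + 3*(3 + 0²)) + 164930) + 158895 = ((3 + 0)*(1 + 3*(3 + 0)) + 164930) + 158895 = (3*(1 + 3*3) + 164930) + 158895 = (3*(1 + 9) + 164930) + 158895 = (3*10 + 164930) + 158895 = (30 + 164930) + 158895 = 164960 + 158895 = 323855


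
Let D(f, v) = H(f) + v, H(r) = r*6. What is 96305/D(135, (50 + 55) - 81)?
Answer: 96305/834 ≈ 115.47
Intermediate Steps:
H(r) = 6*r
D(f, v) = v + 6*f (D(f, v) = 6*f + v = v + 6*f)
96305/D(135, (50 + 55) - 81) = 96305/(((50 + 55) - 81) + 6*135) = 96305/((105 - 81) + 810) = 96305/(24 + 810) = 96305/834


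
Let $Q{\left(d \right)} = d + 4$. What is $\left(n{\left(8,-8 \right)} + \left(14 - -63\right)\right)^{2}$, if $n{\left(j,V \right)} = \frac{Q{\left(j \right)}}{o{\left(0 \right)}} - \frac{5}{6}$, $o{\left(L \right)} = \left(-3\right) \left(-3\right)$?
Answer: $\frac{24025}{4} \approx 6006.3$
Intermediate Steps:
$Q{\left(d \right)} = 4 + d$
$o{\left(L \right)} = 9$
$n{\left(j,V \right)} = - \frac{7}{18} + \frac{j}{9}$ ($n{\left(j,V \right)} = \frac{4 + j}{9} - \frac{5}{6} = \left(4 + j\right) \frac{1}{9} - \frac{5}{6} = \left(\frac{4}{9} + \frac{j}{9}\right) - \frac{5}{6} = - \frac{7}{18} + \frac{j}{9}$)
$\left(n{\left(8,-8 \right)} + \left(14 - -63\right)\right)^{2} = \left(\left(- \frac{7}{18} + \frac{1}{9} \cdot 8\right) + \left(14 - -63\right)\right)^{2} = \left(\left(- \frac{7}{18} + \frac{8}{9}\right) + \left(14 + 63\right)\right)^{2} = \left(\frac{1}{2} + 77\right)^{2} = \left(\frac{155}{2}\right)^{2} = \frac{24025}{4}$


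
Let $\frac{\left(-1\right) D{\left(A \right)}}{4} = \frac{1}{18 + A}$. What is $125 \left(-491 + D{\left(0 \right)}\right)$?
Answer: $- \frac{552625}{9} \approx -61403.0$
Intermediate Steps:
$D{\left(A \right)} = - \frac{4}{18 + A}$
$125 \left(-491 + D{\left(0 \right)}\right) = 125 \left(-491 - \frac{4}{18 + 0}\right) = 125 \left(-491 - \frac{4}{18}\right) = 125 \left(-491 - \frac{2}{9}\right) = 125 \left(- \frac{4421}{9}\right) = - \frac{552625}{9}$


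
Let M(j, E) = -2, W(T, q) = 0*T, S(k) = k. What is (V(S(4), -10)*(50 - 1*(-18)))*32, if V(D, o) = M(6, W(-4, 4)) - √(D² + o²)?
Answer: -4352 - 4352*√29 ≈ -27788.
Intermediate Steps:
W(T, q) = 0
V(D, o) = -2 - √(D² + o²)
(V(S(4), -10)*(50 - 1*(-18)))*32 = ((-2 - √(4² + (-10)²))*(50 - 1*(-18)))*32 = ((-2 - √(16 + 100))*(50 + 18))*32 = ((-2 - √116)*68)*32 = ((-2 - 2*√29)*68)*32 = (-136 - 136*√29)*32 = -4352 - 4352*√29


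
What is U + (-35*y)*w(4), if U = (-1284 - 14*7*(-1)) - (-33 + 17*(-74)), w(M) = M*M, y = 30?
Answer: -16695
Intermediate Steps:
w(M) = M²
U = 105 (U = (-1284 - 98*(-1)) - (-33 - 1258) = (-1284 + 98) - 1*(-1291) = -1186 + 1291 = 105)
U + (-35*y)*w(4) = 105 - 35*30*4² = 105 - 1050*16 = 105 - 16800 = -16695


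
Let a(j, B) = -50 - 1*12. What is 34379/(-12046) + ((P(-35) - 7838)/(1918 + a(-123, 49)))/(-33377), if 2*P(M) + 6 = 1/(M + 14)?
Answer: -44721724695379/15670664913792 ≈ -2.8539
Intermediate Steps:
P(M) = -3 + 1/(2*(14 + M)) (P(M) = -3 + 1/(2*(M + 14)) = -3 + 1/(2*(14 + M)))
a(j, B) = -62 (a(j, B) = -50 - 12 = -62)
34379/(-12046) + ((P(-35) - 7838)/(1918 + a(-123, 49)))/(-33377) = 34379/(-12046) + (((-83 - 6*(-35))/(2*(14 - 35)) - 7838)/(1918 - 62))/(-33377) = 34379*(-1/12046) + (((½)*(-83 + 210)/(-21) - 7838)/1856)*(-1/33377) = -34379/12046 + (((½)*(-1/21)*127 - 7838)*(1/1856))*(-1/33377) = -34379/12046 + ((-127/42 - 7838)*(1/1856))*(-1/33377) = -34379/12046 - 329323/42*1/1856*(-1/33377) = -34379/12046 - 329323/77952*(-1/33377) = -34379/12046 + 329323/2601803904 = -44721724695379/15670664913792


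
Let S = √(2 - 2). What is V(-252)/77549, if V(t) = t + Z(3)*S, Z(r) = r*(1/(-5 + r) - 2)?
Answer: -252/77549 ≈ -0.0032496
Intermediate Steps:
Z(r) = r*(-2 + 1/(-5 + r))
S = 0 (S = √0 = 0)
V(t) = t (V(t) = t + (3*(11 - 2*3)/(-5 + 3))*0 = t + (3*(11 - 6)/(-2))*0 = t + (3*(-½)*5)*0 = t - 15/2*0 = t + 0 = t)
V(-252)/77549 = -252/77549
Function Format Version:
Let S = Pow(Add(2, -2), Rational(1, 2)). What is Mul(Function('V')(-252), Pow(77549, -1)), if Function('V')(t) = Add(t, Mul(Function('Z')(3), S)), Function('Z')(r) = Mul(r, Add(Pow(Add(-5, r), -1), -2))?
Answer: Rational(-252, 77549) ≈ -0.0032496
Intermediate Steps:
Function('Z')(r) = Mul(r, Add(-2, Pow(Add(-5, r), -1)))
S = 0 (S = Pow(0, Rational(1, 2)) = 0)
Function('V')(t) = t (Function('V')(t) = Add(t, Mul(Mul(3, Pow(Add(-5, 3), -1), Add(11, Mul(-2, 3))), 0)) = Add(t, Mul(Mul(3, Pow(-2, -1), Add(11, -6)), 0)) = Add(t, Mul(Mul(3, Rational(-1, 2), 5), 0)) = Add(t, Mul(Rational(-15, 2), 0)) = Add(t, 0) = t)
Mul(Function('V')(-252), Pow(77549, -1)) = Mul(-252, Pow(77549, -1)) = Mul(-252, Rational(1, 77549)) = Rational(-252, 77549)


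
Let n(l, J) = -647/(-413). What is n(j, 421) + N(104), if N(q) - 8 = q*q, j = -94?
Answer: 4470959/413 ≈ 10826.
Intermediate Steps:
N(q) = 8 + q² (N(q) = 8 + q*q = 8 + q²)
n(l, J) = 647/413 (n(l, J) = -647*(-1/413) = 647/413)
n(j, 421) + N(104) = 647/413 + (8 + 104²) = 647/413 + (8 + 10816) = 647/413 + 10824 = 4470959/413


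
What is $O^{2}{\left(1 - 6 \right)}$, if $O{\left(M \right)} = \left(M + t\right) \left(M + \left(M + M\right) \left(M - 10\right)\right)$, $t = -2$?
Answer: $1030225$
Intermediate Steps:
$O{\left(M \right)} = \left(-2 + M\right) \left(M + 2 M \left(-10 + M\right)\right)$ ($O{\left(M \right)} = \left(M - 2\right) \left(M + \left(M + M\right) \left(M - 10\right)\right) = \left(-2 + M\right) \left(M + 2 M \left(-10 + M\right)\right)$)
$O^{2}{\left(1 - 6 \right)} = \left(\left(1 - 6\right) \left(38 - 23 \left(1 - 6\right) + 2 \left(1 - 6\right)^{2}\right)\right)^{2} = \left(- 5 \left(38 - -115 + 2 \left(-5\right)^{2}\right)\right)^{2} = \left(- 5 \left(38 + 115 + 2 \cdot 25\right)\right)^{2} = \left(- 5 \left(38 + 115 + 50\right)\right)^{2} = \left(\left(-5\right) 203\right)^{2} = \left(-1015\right)^{2} = 1030225$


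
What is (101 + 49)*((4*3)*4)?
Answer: 7200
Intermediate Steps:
(101 + 49)*((4*3)*4) = 150*(12*4) = 150*48 = 7200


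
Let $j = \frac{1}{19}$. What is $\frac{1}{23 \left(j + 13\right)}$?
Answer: $\frac{19}{5704} \approx 0.003331$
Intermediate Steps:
$j = \frac{1}{19} \approx 0.052632$
$\frac{1}{23 \left(j + 13\right)} = \frac{1}{23 \left(\frac{1}{19} + 13\right)} = \frac{1}{23 \cdot \frac{248}{19}} = \frac{1}{\frac{5704}{19}} = \frac{19}{5704}$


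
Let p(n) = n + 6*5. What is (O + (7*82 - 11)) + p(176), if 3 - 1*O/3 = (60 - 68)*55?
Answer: 2098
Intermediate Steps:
O = 1329 (O = 9 - 3*(60 - 68)*55 = 9 - (-24)*55 = 9 - 3*(-440) = 9 + 1320 = 1329)
p(n) = 30 + n (p(n) = n + 30 = 30 + n)
(O + (7*82 - 11)) + p(176) = (1329 + (7*82 - 11)) + (30 + 176) = (1329 + (574 - 11)) + 206 = (1329 + 563) + 206 = 1892 + 206 = 2098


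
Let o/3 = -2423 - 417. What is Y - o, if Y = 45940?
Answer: 54460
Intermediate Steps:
o = -8520 (o = 3*(-2423 - 417) = 3*(-2840) = -8520)
Y - o = 45940 - 1*(-8520) = 45940 + 8520 = 54460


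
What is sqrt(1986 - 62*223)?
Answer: 8*I*sqrt(185) ≈ 108.81*I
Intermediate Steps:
sqrt(1986 - 62*223) = sqrt(1986 - 13826) = sqrt(-11840) = 8*I*sqrt(185)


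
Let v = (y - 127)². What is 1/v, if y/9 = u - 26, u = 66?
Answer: 1/54289 ≈ 1.8420e-5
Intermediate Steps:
y = 360 (y = 9*(66 - 26) = 9*40 = 360)
v = 54289 (v = (360 - 127)² = 233² = 54289)
1/v = 1/54289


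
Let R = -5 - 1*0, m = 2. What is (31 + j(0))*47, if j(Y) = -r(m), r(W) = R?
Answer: 1692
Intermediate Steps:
R = -5 (R = -5 + 0 = -5)
r(W) = -5
j(Y) = 5 (j(Y) = -1*(-5) = 5)
(31 + j(0))*47 = (31 + 5)*47 = 36*47 = 1692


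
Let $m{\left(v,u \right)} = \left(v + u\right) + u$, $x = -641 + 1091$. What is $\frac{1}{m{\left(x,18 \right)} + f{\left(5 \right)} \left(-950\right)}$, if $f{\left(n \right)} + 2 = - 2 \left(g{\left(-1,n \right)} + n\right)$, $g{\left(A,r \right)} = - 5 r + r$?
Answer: $- \frac{1}{26114} \approx -3.8294 \cdot 10^{-5}$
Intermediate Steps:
$g{\left(A,r \right)} = - 4 r$
$x = 450$
$m{\left(v,u \right)} = v + 2 u$ ($m{\left(v,u \right)} = \left(u + v\right) + u = v + 2 u$)
$f{\left(n \right)} = -2 + 6 n$ ($f{\left(n \right)} = -2 - 2 \left(- 4 n + n\right) = -2 - 2 \left(- 3 n\right) = -2 + 6 n$)
$\frac{1}{m{\left(x,18 \right)} + f{\left(5 \right)} \left(-950\right)} = \frac{1}{\left(450 + 2 \cdot 18\right) + \left(-2 + 6 \cdot 5\right) \left(-950\right)} = \frac{1}{\left(450 + 36\right) + \left(-2 + 30\right) \left(-950\right)} = \frac{1}{486 + 28 \left(-950\right)} = \frac{1}{486 - 26600} = \frac{1}{-26114} = - \frac{1}{26114}$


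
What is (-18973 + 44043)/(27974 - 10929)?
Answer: 5014/3409 ≈ 1.4708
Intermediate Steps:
(-18973 + 44043)/(27974 - 10929) = 25070/17045 = 25070*(1/17045) = 5014/3409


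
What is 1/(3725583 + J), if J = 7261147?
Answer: 1/10986730 ≈ 9.1019e-8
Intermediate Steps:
1/(3725583 + J) = 1/(3725583 + 7261147) = 1/10986730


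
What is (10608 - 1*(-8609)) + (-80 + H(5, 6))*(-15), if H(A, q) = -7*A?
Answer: 20942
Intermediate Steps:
(10608 - 1*(-8609)) + (-80 + H(5, 6))*(-15) = (10608 - 1*(-8609)) + (-80 - 7*5)*(-15) = (10608 + 8609) + (-80 - 35)*(-15) = 19217 - 115*(-15) = 19217 + 1725 = 20942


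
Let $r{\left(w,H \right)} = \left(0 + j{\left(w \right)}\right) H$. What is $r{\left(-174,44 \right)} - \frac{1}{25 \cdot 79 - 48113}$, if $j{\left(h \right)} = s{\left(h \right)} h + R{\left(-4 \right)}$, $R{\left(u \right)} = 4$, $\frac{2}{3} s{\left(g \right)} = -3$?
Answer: $\frac{1597666665}{46138} \approx 34628.0$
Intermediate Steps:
$s{\left(g \right)} = - \frac{9}{2}$ ($s{\left(g \right)} = \frac{3}{2} \left(-3\right) = - \frac{9}{2}$)
$j{\left(h \right)} = 4 - \frac{9 h}{2}$ ($j{\left(h \right)} = - \frac{9 h}{2} + 4 = 4 - \frac{9 h}{2}$)
$r{\left(w,H \right)} = H \left(4 - \frac{9 w}{2}\right)$ ($r{\left(w,H \right)} = \left(0 - \left(-4 + \frac{9 w}{2}\right)\right) H = \left(4 - \frac{9 w}{2}\right) H = H \left(4 - \frac{9 w}{2}\right)$)
$r{\left(-174,44 \right)} - \frac{1}{25 \cdot 79 - 48113} = \frac{1}{2} \cdot 44 \left(8 - -1566\right) - \frac{1}{25 \cdot 79 - 48113} = \frac{1}{2} \cdot 44 \left(8 + 1566\right) - \frac{1}{1975 - 48113} = \frac{1}{2} \cdot 44 \cdot 1574 - \frac{1}{-46138} = 34628 - - \frac{1}{46138} = 34628 + \frac{1}{46138} = \frac{1597666665}{46138}$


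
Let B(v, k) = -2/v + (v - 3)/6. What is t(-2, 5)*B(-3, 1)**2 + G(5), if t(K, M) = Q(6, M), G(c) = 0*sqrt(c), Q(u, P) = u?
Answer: 2/3 ≈ 0.66667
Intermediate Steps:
G(c) = 0
t(K, M) = 6
B(v, k) = -1/2 - 2/v + v/6 (B(v, k) = -2/v + (-3 + v)*(1/6) = -2/v + (-1/2 + v/6) = -1/2 - 2/v + v/6)
t(-2, 5)*B(-3, 1)**2 + G(5) = 6*((1/6)*(-12 - 3*(-3 - 3))/(-3))**2 + 0 = 6*((1/6)*(-1/3)*(-12 - 3*(-6)))**2 + 0 = 6*((1/6)*(-1/3)*(-12 + 18))**2 + 0 = 6*((1/6)*(-1/3)*6)**2 + 0 = 6*(-1/3)**2 + 0 = 6*(1/9) + 0 = 2/3 + 0 = 2/3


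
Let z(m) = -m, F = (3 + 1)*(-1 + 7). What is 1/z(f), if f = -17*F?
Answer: 1/408 ≈ 0.0024510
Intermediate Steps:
F = 24 (F = 4*6 = 24)
f = -408 (f = -17*24 = -408)
1/z(f) = 1/(-1*(-408)) = 1/408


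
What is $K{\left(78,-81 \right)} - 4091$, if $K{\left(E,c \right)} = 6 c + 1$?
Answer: $-4576$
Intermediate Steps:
$K{\left(E,c \right)} = 1 + 6 c$
$K{\left(78,-81 \right)} - 4091 = \left(1 + 6 \left(-81\right)\right) - 4091 = \left(1 - 486\right) - 4091 = -485 - 4091 = -4576$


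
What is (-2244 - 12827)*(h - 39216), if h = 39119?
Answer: 1461887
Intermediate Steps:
(-2244 - 12827)*(h - 39216) = (-2244 - 12827)*(39119 - 39216) = -15071*(-97) = 1461887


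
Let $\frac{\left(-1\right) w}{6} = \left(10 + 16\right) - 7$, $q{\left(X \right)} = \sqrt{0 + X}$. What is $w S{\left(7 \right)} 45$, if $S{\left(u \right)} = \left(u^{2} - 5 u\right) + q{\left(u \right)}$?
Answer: $-71820 - 5130 \sqrt{7} \approx -85393.0$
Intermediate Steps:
$q{\left(X \right)} = \sqrt{X}$
$S{\left(u \right)} = \sqrt{u} + u^{2} - 5 u$ ($S{\left(u \right)} = \left(u^{2} - 5 u\right) + \sqrt{u} = \sqrt{u} + u^{2} - 5 u$)
$w = -114$ ($w = - 6 \left(\left(10 + 16\right) - 7\right) = - 6 \left(26 - 7\right) = \left(-6\right) 19 = -114$)
$w S{\left(7 \right)} 45 = - 114 \left(\sqrt{7} + 7^{2} - 35\right) 45 = - 114 \left(\sqrt{7} + 49 - 35\right) 45 = - 114 \left(14 + \sqrt{7}\right) 45 = \left(-1596 - 114 \sqrt{7}\right) 45 = -71820 - 5130 \sqrt{7}$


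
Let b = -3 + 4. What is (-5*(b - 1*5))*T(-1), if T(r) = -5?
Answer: -100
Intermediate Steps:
b = 1
(-5*(b - 1*5))*T(-1) = -5*(1 - 1*5)*(-5) = -5*(1 - 5)*(-5) = -5*(-4)*(-5) = 20*(-5) = -100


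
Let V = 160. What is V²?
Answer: 25600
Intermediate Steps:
V² = 160² = 25600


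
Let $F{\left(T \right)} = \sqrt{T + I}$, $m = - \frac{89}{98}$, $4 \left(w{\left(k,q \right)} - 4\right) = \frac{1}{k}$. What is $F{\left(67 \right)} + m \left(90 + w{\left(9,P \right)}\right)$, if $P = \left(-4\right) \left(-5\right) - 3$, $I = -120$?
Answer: $- \frac{301265}{3528} + i \sqrt{53} \approx -85.393 + 7.2801 i$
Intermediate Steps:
$P = 17$ ($P = 20 - 3 = 17$)
$w{\left(k,q \right)} = 4 + \frac{1}{4 k}$
$m = - \frac{89}{98}$ ($m = \left(-89\right) \frac{1}{98} = - \frac{89}{98} \approx -0.90816$)
$F{\left(T \right)} = \sqrt{-120 + T}$ ($F{\left(T \right)} = \sqrt{T - 120} = \sqrt{-120 + T}$)
$F{\left(67 \right)} + m \left(90 + w{\left(9,P \right)}\right) = \sqrt{-120 + 67} - \frac{89 \left(90 + \left(4 + \frac{1}{4 \cdot 9}\right)\right)}{98} = \sqrt{-53} - \frac{89 \left(90 + \left(4 + \frac{1}{4} \cdot \frac{1}{9}\right)\right)}{98} = i \sqrt{53} - \frac{89 \left(90 + \left(4 + \frac{1}{36}\right)\right)}{98} = i \sqrt{53} - \frac{89 \left(90 + \frac{145}{36}\right)}{98} = i \sqrt{53} - \frac{301265}{3528} = - \frac{301265}{3528} + i \sqrt{53}$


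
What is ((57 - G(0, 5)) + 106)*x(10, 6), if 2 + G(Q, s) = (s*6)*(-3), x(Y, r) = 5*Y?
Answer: 12750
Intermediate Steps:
G(Q, s) = -2 - 18*s (G(Q, s) = -2 + (s*6)*(-3) = -2 + (6*s)*(-3) = -2 - 18*s)
((57 - G(0, 5)) + 106)*x(10, 6) = ((57 - (-2 - 18*5)) + 106)*(5*10) = ((57 - (-2 - 90)) + 106)*50 = ((57 - 1*(-92)) + 106)*50 = ((57 + 92) + 106)*50 = (149 + 106)*50 = 255*50 = 12750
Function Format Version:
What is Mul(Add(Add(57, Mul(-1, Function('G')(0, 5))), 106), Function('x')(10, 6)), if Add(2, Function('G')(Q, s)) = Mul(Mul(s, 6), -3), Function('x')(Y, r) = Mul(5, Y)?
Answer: 12750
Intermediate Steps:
Function('G')(Q, s) = Add(-2, Mul(-18, s)) (Function('G')(Q, s) = Add(-2, Mul(Mul(s, 6), -3)) = Add(-2, Mul(Mul(6, s), -3)) = Add(-2, Mul(-18, s)))
Mul(Add(Add(57, Mul(-1, Function('G')(0, 5))), 106), Function('x')(10, 6)) = Mul(Add(Add(57, Mul(-1, Add(-2, Mul(-18, 5)))), 106), Mul(5, 10)) = Mul(Add(Add(57, Mul(-1, Add(-2, -90))), 106), 50) = Mul(Add(Add(57, Mul(-1, -92)), 106), 50) = Mul(Add(Add(57, 92), 106), 50) = Mul(Add(149, 106), 50) = Mul(255, 50) = 12750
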